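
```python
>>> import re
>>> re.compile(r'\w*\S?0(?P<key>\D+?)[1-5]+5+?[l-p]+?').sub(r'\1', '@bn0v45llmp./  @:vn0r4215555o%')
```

'@vlmp./  @:r%'

Pattern: zero or more of a word character, then optionally a non-whitespace character, then the literal '0'; then one or more of a non-digit (lazy) (captured as 'key'); then one or more of a character in [1-5], then one or more of the literal '5' (lazy), then one or more of a character in [l-p] (lazy).
Because the quantifier is non-greedy, it stops expanding at the earliest point where the rest of the pattern can succeed.
Matches: at [1:8] → 'bn0v45l'; at [17:29] → 'vn0r4215555o'.
Each match is replaced using the text its own group 1 captured.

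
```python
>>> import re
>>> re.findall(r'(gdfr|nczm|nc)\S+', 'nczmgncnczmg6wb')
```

Branches in `(...|...)` are attempted left-to-right; the first branch that allows the whole pattern to succeed is taken.
Scanning left to right: at [0:15] match 'nczmgncnczmg6wb', group 1 = 'nczm'.
`findall` collects group 1 from the one match (1 total).

['nczm']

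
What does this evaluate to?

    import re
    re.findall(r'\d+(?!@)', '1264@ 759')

['126', '759']

The negative lookahead/lookbehind blocks any match where the forbidden context is present.
Walking the string: at [0:3] → '126'; at [6:9] → '759'.
Since nothing is captured, `findall` lists the 2 matched substrings directly.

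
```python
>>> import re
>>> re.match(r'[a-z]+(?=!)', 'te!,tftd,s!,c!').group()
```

'te'

Because the assertion is zero-width, the text it checks is not consumed and won't appear in the result.
`re.match` only tries the pattern at the start of the string.
The match spans [0:2] → 'te'.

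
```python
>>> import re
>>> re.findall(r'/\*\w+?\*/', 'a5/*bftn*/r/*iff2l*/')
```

Since nothing is captured, `findall` lists the 2 matched substrings directly.

['/*bftn*/', '/*iff2l*/']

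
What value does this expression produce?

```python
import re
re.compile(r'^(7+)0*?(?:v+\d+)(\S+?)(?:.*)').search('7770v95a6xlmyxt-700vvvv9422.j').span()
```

(0, 29)

Pattern: anchored at the start of the string; then one or more of a literal '7' (captured); then zero or more of a literal '0' (lazy); then one or more of the literal 'v', then one or more of a digit (non-capturing group); then one or more of a non-whitespace character (lazy) (captured); then zero or more of any character (non-capturing group).
`re.search` scans for the first position where the pattern succeeds.
The match spans [0:29] → '7770v95a6xlmyxt-700vvvv9422.j'.
Captured: group 1 = '777', group 2 = 'a'.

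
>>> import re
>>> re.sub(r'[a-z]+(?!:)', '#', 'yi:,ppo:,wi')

'#i:,#o:,#'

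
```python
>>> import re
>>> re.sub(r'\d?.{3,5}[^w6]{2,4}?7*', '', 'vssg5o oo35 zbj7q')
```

Pattern: optionally a digit, then 3 to 5 of any character; then 2 to 4 of any character except [w6] (lazy), then zero or more of a literal '7'.
Matches: at [0:7] → 'vssg5o '; at [7:14] → 'oo35 zb'.
Every occurrence is swapped for ''.

'j7q'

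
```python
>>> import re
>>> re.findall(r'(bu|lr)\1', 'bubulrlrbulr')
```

The backreference `\1` re-matches whatever the first group consumed, character for character.
Walking the string: at [0:4] match 'bubu', group 1 = 'bu'; at [4:8] match 'lrlr', group 1 = 'lr'.
`findall` collects group 1 from each match (2 total).

['bu', 'lr']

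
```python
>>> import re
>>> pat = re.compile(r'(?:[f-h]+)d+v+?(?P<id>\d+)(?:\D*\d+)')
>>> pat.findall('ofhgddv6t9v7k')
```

The pattern matches one or more of a character in [f-h] (non-capturing group); then one or more of the literal 'd', then one or more of the literal 'v' (lazy); then one or more of a digit (captured as 'id'); then zero or more of a non-digit, then one or more of a digit (non-capturing group).
Scanning left to right: at [1:10] match 'fhgddv6t9', group 1 = '6'.
Because there's exactly one group, `findall` drops the full match and keeps group 1 from the one hit.

['6']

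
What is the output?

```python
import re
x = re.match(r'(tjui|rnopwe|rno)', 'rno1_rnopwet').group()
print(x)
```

`re.match` only tries the pattern at the start of the string.
The match spans [0:3] → 'rno'.

rno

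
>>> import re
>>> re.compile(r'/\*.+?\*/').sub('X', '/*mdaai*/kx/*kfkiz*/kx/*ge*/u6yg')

'XkxXkxXu6yg'

A `+?`/`*?`/`{m,n}?` starts at its minimum and grows only as far as needed for what follows to match.
Matches: at [0:9] → '/*mdaai*/'; at [11:20] → '/*kfkiz*/'; at [22:28] → '/*ge*/'.
Each match is replaced by 'X'.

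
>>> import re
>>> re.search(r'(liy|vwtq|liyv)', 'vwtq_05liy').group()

'vwtq'

`search` walks the string left to right and returns the first match it finds.
The match spans [0:4] → 'vwtq'.
Captured: group 1 = 'vwtq'.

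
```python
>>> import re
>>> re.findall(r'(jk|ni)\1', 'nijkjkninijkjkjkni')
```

['jk', 'ni', 'jk']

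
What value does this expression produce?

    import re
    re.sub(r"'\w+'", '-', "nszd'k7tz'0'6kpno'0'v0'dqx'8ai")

"nszd-0-0-dqx'8ai"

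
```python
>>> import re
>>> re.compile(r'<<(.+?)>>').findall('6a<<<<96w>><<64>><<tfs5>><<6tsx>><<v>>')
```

The `?` after the quantifier makes it lazy — it takes as little as possible before letting the rest of the pattern try.
Because there's exactly one group, `findall` drops the full match and keeps group 1 from each hit.

['<<96w', '64', 'tfs5', '6tsx', 'v']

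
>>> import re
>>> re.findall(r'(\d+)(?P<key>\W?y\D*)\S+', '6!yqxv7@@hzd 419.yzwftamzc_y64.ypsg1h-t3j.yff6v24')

[('6', '!yqxv'), ('419', '.yzwftamzc_y')]

Pattern: one or more of a digit (captured); then optionally a non-word character, then a literal 'y', then zero or more of a non-digit (captured as 'key'); then one or more of a non-whitespace character.
Walking the string: at [0:12] match '6!yqxv7@@hzd', groups = ('6', '!yqxv'); at [13:49] match '419.yzwftamzc_y64.ypsg1h-t3j.yff6v24', groups = ('419', '.yzwftamzc_y').
2 groups means each result is a tuple of 2 captured strings — 2 here.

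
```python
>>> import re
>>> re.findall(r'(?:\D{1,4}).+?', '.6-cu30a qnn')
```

['.6', '-cu3', 'a qnn']

Lazy quantifiers expand one character at a time until the remainder of the pattern can match.
With no groups in the pattern, `findall` gives back each whole match — 3 here.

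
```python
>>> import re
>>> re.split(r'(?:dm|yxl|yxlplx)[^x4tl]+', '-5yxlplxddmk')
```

['-5', 'lxd', '']

Branches in `(...|...)` are attempted left-to-right; the first branch that allows the whole pattern to succeed is taken.
Matches to split on: at [2:6] → 'yxlp'; at [9:12] → 'dmk'.
Each match becomes a cut point; 3 segments remain.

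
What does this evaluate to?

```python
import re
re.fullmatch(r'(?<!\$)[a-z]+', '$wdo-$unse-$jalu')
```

For `fullmatch`, every character of the input must be accounted for by the pattern.
Here the pattern can't cover the whole string, so the call returns None.

None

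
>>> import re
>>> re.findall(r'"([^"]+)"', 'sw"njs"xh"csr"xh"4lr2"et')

['njs', 'csr', '4lr2']

Matches: at [2:7] match '"njs"', group 1 = 'njs'; at [9:14] match '"csr"', group 1 = 'csr'; at [16:22] match '"4lr2"', group 1 = '4lr2'.
One capturing group, so `findall` returns just the captured substring from each match — 3 in all.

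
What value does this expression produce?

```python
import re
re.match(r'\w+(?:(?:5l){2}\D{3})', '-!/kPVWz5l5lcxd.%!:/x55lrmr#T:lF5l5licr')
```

None

Pattern: one or more of a word character; then the literal '5l' repeated 2 times, then exactly 3 of a non-digit (non-capturing group).
With `match`, the pattern is implicitly anchored at the beginning.
Here position 0 doesn't satisfy it, so the call returns None.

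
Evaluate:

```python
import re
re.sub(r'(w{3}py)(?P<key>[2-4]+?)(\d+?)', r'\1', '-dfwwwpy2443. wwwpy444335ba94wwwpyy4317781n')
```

'-dfwwwpy43. wwwpy4335ba94wwwpyy4317781n'

Because the quantifier is non-greedy, it stops expanding at the earliest point where the rest of the pattern can succeed.
Each match is replaced using the text its own group 1 captured.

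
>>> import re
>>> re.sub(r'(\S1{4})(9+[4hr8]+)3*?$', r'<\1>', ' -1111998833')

The pattern matches a non-whitespace character, then exactly 4 of the literal '1' (captured); then one or more of the literal '9', then one or more of one of [4hr8] (captured); then zero or more of a literal '3' (lazy); then anchored at the end.
Matches: at [1:12] → '-1111998833'.
The replacement refers to a captured group, so each match is rewritten using its own captured text.

' <-1111>'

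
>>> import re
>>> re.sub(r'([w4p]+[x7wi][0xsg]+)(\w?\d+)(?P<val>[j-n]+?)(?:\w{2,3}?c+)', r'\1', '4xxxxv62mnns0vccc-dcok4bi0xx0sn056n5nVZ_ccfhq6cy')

'4xxxx-dcok4bi0xx0sn056n5nVZ_ccfhq6cy'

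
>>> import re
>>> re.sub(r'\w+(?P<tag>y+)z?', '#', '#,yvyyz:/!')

'#,#:/!'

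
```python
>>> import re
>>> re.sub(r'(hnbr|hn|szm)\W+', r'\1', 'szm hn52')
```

Matches: at [0:4] → 'szm '.
`\1` in the replacement pulls in group 1's text for each match.

'szmhn52'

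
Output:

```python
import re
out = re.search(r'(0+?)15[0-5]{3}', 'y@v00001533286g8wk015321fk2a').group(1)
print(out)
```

0000

The match spans [3:12] → '000015332'.
Captured: group 1 = '0000'.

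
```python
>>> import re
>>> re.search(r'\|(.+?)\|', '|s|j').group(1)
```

Unlike `match`, `search` isn't anchored — it looks for the pattern anywhere in the string.
The match spans [0:3] → '|s|'.
Captured: group 1 = 's'.

's'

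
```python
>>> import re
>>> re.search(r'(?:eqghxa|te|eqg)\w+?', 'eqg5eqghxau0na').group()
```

'eqg5'

The match spans [0:4] → 'eqg5'.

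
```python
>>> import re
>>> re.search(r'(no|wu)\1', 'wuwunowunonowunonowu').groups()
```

('wu',)

The match spans [0:4] → 'wuwu'.
Captured: group 1 = 'wu'.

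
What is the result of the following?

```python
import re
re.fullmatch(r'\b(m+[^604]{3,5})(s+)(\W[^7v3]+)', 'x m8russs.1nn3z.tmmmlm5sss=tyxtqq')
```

None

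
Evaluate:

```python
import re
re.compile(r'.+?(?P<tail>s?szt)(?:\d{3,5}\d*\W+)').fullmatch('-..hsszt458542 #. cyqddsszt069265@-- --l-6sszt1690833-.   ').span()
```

(0, 58)

`re.fullmatch` is like wrapping the pattern in `^…$` (in single-line mode).
The match spans [0:58] → '-..hsszt458542 #. cyqddsszt069265@-- --l-6sszt1690833-.   '.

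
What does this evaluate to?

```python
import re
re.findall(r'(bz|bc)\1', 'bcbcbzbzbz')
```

`\1` has to match the exact text group 1 already captured.
Matches: at [0:4] match 'bcbc', group 1 = 'bc'; at [4:8] match 'bzbz', group 1 = 'bz'.
Because there's exactly one group, `findall` drops the full match and keeps group 1 from each hit.

['bc', 'bz']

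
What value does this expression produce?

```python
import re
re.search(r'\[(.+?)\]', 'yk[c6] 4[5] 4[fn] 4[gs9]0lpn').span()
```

A `+?`/`*?`/`{m,n}?` starts at its minimum and grows only as far as needed for what follows to match.
The match spans [2:6] → '[c6]'.

(2, 6)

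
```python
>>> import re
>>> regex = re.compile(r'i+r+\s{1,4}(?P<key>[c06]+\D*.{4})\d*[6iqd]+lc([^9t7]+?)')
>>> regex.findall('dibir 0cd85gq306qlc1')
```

[('0cd85gq', '1')]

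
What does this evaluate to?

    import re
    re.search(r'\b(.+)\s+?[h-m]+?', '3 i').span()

(0, 3)

The pattern matches a word boundary (`\b`, zero-width); then one or more of any character (captured); then one or more of whitespace (lazy); then one or more of a character in [h-m] (lazy).
`re.search` tries every starting position until one works.
The match spans [0:3] → '3 i'.
Captured: group 1 = '3'.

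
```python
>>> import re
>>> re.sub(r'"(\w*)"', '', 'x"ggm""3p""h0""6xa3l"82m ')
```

Matches: at [1:6] → '"ggm"'; at [6:10] → '"3p"'; at [10:14] → '"h0"'; at [14:21] → '"6xa3l"'.
Each match is replaced by ''.

'x82m '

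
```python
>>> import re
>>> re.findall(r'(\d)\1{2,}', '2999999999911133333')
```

`\1` is not a pattern — it's the concrete string captured by group 1, re-applied verbatim.
Scanning left to right: at [1:11] match '9999999999', group 1 = '9'; at [11:14] match '111', group 1 = '1'; at [14:19] match '33333', group 1 = '3'.
`findall` collects group 1 from each match (3 total).

['9', '1', '3']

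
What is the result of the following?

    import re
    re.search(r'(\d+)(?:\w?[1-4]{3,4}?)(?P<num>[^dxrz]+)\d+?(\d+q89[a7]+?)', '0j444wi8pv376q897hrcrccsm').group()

'0j444wi8pv376q897'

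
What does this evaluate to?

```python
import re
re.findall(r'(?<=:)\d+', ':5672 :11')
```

['5672', '11']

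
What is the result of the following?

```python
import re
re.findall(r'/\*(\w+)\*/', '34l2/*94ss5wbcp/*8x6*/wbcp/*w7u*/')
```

['8x6', 'w7u']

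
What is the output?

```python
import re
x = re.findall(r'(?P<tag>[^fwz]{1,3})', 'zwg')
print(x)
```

['g']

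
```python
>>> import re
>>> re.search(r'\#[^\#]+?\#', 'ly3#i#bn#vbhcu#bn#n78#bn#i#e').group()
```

'#i#'

`re.search` scans for the first position where the pattern succeeds.
The match spans [3:6] → '#i#'.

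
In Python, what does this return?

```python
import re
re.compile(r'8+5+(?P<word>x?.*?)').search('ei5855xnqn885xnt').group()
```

'855x'

This matches one or more of the literal '8', then one or more of a literal '5'; then optionally the literal 'x', then zero or more of any character (lazy) (captured as 'word').
A non-greedy quantifier consumes as few characters as it can — just enough that the remainder of the pattern still matches from where it stops; whatever follows it matches normally.
`re.search` tries every starting position until one works.
The match spans [3:7] → '855x'.
Captured: group 1 = 'x'.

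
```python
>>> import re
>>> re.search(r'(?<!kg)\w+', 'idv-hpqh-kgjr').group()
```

The negative lookahead/lookbehind blocks any match where the forbidden context is present.
`re.search` scans for the first position where the pattern succeeds.
The match spans [0:3] → 'idv'.

'idv'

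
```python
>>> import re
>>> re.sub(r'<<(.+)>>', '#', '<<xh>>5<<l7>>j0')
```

Each match is replaced by '#'.

'#j0'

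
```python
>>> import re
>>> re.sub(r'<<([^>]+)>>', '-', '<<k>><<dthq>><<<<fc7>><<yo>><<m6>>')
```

Each match is replaced by '-'.

'-----'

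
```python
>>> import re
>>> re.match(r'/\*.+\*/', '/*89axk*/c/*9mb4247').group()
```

`re.match` won't scan ahead — the pattern has to work from the very first character.
The match spans [0:9] → '/*89axk*/'.

'/*89axk*/'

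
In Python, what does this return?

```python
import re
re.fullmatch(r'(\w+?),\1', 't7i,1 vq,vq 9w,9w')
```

None

After group 1 captures some text, `\1` only succeeds where that same text appears again.
`re.fullmatch` requires the pattern to consume the entire string.
Here the string isn't matched end-to-end, so the call returns None.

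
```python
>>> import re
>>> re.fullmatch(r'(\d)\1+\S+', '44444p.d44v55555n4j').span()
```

(0, 19)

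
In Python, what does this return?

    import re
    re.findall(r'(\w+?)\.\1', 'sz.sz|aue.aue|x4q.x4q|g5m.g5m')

['sz', 'aue', 'x4q', 'g5m']

`\1` has to match the exact text group 1 already captured.
Scanning left to right: at [0:5] match 'sz.sz', group 1 = 'sz'; at [6:13] match 'aue.aue', group 1 = 'aue'; at [14:21] match 'x4q.x4q', group 1 = 'x4q'; at [22:29] match 'g5m.g5m', group 1 = 'g5m'.
`findall` collects group 1 from each match (4 total).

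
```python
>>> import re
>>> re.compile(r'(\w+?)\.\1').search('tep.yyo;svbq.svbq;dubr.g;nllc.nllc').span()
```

(8, 17)

The backreference `\1` re-matches whatever the first group consumed, character for character.
`re.search` scans for the first position where the pattern succeeds.
The match spans [8:17] → 'svbq.svbq'.
Captured: group 1 = 'svbq'.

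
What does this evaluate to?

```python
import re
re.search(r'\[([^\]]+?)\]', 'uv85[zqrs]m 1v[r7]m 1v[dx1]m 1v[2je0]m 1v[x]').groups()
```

('zqrs',)

`search` walks the string left to right and returns the first match it finds.
The match spans [4:10] → '[zqrs]'.
Captured: group 1 = 'zqrs'.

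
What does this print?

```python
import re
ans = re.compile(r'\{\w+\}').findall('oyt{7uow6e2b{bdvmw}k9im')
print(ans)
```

Walking the string: at [12:19] → '{bdvmw}'.
`findall` yields the raw match text (1 of them) because the pattern has no groups.

['{bdvmw}']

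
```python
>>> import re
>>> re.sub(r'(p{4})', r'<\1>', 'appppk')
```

'a<pppp>k'

The pattern matches exactly 4 of a literal 'p' (captured).
The replacement refers to a captured group, so each match is rewritten using its own captured text.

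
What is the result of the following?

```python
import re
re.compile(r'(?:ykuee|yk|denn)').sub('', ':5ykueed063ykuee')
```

':5d063'

The regex engine tests alternatives in the order written; an earlier branch that matches wins even if a later one would match more.
`sub` substitutes '' at each match site.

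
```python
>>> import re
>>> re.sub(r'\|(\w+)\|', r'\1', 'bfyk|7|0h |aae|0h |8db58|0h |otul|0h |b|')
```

'bfyk70h aae0h 8db580h otul0h b'

The replacement refers to a captured group, so each match is rewritten using its own captured text.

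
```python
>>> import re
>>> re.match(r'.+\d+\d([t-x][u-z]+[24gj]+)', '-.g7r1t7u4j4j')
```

None

Pattern: one or more of any character, then one or more of a digit, then a digit; then a character in [t-x], then one or more of a character in [u-z], then one or more of one of [24gj] (captured).
With `match`, the pattern is implicitly anchored at the beginning.
Here position 0 doesn't satisfy it, so the call returns None.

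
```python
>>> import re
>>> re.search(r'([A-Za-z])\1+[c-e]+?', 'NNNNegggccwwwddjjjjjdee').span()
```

(0, 5)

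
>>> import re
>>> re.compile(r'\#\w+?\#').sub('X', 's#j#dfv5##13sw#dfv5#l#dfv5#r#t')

'sXdfv5#Xdfv5Xdfv5Xt'

Each match is replaced by 'X'.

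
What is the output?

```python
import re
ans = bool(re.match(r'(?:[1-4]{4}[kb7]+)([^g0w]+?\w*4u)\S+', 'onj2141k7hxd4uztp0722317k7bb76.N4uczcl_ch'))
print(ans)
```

False

This matches exactly 4 of a character in [1-4], then one or more of one of [kb7] (non-capturing group); then one or more of any character except [g0w] (lazy), then zero or more of a word character, then the literal '4u' (captured); then one or more of a non-whitespace character.
`re.match` won't scan ahead — the pattern has to work from the very first character.
Here position 0 doesn't satisfy it, so the call returns None, and `bool(None)` is False.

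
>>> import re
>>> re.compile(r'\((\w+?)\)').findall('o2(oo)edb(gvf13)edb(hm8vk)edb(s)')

Walking the string: at [2:6] match '(oo)', group 1 = 'oo'; at [9:16] match '(gvf13)', group 1 = 'gvf13'; at [19:26] match '(hm8vk)', group 1 = 'hm8vk'; at [29:32] match '(s)', group 1 = 's'.
One capturing group, so `findall` returns just the captured substring from each match — 4 in all.

['oo', 'gvf13', 'hm8vk', 's']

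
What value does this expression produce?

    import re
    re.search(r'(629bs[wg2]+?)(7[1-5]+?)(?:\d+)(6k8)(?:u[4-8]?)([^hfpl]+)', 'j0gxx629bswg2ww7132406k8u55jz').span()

This matches the literal '629', then the literal 'bs', then one or more of one of [wg2] (lazy) (captured); then a literal '7', then one or more of a character in [1-5] (lazy) (captured); then one or more of a digit (non-capturing group); then the literal '6', then the literal 'k8' (captured); then the literal 'u', then optionally a character in [4-8] (non-capturing group); then one or more of any character except [hfpl] (captured).
`re.search` scans for the first position where the pattern succeeds.
The match spans [5:29] → '629bswg2ww7132406k8u55jz'.
Captured: group 1 = '629bswg2ww', group 2 = '71', group 3 = '6k8', group 4 = '5jz'.

(5, 29)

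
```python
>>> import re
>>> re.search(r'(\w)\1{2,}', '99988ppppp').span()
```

`\1` has to match the exact text group 1 already captured.
`re.search` scans for the first position where the pattern succeeds.
The match spans [0:3] → '999'.
Captured: group 1 = '9'.

(0, 3)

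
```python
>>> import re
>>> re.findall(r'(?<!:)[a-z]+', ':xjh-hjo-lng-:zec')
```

['jh', 'hjo', 'lng', 'ec']

The negative lookahead/lookbehind blocks any match where the forbidden context is present.
No capturing groups, so `findall` returns the 4 full match strings.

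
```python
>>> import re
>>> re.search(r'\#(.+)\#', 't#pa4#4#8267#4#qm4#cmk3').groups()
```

('pa4#4#8267#4#qm4',)

The match spans [1:19] → '#pa4#4#8267#4#qm4#'.
Captured: group 1 = 'pa4#4#8267#4#qm4'.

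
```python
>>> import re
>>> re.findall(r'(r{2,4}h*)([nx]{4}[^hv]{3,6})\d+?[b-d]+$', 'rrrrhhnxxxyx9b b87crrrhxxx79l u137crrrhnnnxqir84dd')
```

[('rrrh', 'nnnxqir8')]

The pattern matches 2 to 4 of the literal 'r', then zero or more of a literal 'h' (captured); then exactly 4 of one of [nx], then 3 to 6 of any character except [hv] (captured); then one or more of a digit (lazy); then one or more of a character in [b-d]; then anchored at the end.
Multiple groups make `findall` return tuples — one 2-tuple for the one match.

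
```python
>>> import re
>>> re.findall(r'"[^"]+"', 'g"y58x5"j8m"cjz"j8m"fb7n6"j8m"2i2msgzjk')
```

['"y58x5"', '"cjz"', '"fb7n6"']

Walking the string: at [1:8] → '"y58x5"'; at [11:16] → '"cjz"'; at [19:26] → '"fb7n6"'.
No capturing groups, so `findall` returns the 3 full match strings.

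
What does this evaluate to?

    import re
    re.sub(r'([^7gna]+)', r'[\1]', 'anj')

The replacement refers to a captured group, so each match is rewritten using its own captured text.

'an[j]'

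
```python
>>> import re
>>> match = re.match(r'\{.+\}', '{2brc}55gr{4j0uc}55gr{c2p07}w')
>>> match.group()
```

`re.match` won't scan ahead — the pattern has to work from the very first character.
The match spans [0:28] → '{2brc}55gr{4j0uc}55gr{c2p07}'.

'{2brc}55gr{4j0uc}55gr{c2p07}'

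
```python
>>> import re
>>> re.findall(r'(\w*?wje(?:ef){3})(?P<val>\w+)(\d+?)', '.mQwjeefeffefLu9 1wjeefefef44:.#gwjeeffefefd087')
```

[('1wjeefefef', '4', '4')]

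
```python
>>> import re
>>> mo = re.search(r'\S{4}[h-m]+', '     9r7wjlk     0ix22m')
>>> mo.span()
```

This matches exactly 4 of a non-whitespace character; then one or more of a character in [h-m].
`search` walks the string left to right and returns the first match it finds.
The match spans [5:12] → '9r7wjlk'.

(5, 12)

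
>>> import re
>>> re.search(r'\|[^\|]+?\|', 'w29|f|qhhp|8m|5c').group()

'|f|'

The match spans [3:6] → '|f|'.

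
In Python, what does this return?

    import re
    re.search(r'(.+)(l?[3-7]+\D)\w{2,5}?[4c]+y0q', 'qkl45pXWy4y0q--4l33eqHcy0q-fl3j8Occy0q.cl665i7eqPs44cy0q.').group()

This matches one or more of any character (captured); then optionally the literal 'l', then one or more of a character in [3-7], then a non-digit (captured); then 2 to 5 of a word character (lazy), then one or more of one of [4c], then the literal 'y0q'.
Unlike `match`, `search` isn't anchored — it looks for the pattern anywhere in the string.
The match spans [0:56] → 'qkl45pXWy4y0q--4l33eqHcy0q-fl3j8Occy0q.cl665i7eqPs44cy0q'.
Captured: group 1 = 'qkl45pXWy4y0q--4l33eqHcy0q-fl3j8Occy0q.cl665i', group 2 = '7e'.

'qkl45pXWy4y0q--4l33eqHcy0q-fl3j8Occy0q.cl665i7eqPs44cy0q'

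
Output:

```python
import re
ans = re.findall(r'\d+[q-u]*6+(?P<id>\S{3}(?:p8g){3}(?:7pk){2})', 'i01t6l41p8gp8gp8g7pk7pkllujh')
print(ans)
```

One capturing group, so `findall` returns just the captured substring from the one match — 1 in all.

['l41p8gp8gp8g7pk7pk']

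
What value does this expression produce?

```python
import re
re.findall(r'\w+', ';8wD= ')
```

['8wD']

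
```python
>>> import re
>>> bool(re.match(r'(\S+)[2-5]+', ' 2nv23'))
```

False

This matches one or more of a non-whitespace character (captured); then one or more of a character in [2-5].
`re.match` won't scan ahead — the pattern has to work from the very first character.
Here position 0 doesn't satisfy it, so the call returns None, and `bool(None)` is False.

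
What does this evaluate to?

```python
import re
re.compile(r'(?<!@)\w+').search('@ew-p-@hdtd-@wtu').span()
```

Because the assertion is negative and zero-width, positions next to the forbidden text are skipped.
The match spans [2:3] → 'w'.

(2, 3)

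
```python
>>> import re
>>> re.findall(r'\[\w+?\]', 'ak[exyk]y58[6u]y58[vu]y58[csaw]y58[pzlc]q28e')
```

Scanning left to right: at [2:8] → '[exyk]'; at [11:15] → '[6u]'; at [18:22] → '[vu]'; at [25:31] → '[csaw]'; at [34:40] → '[pzlc]'.
Since nothing is captured, `findall` lists the 5 matched substrings directly.

['[exyk]', '[6u]', '[vu]', '[csaw]', '[pzlc]']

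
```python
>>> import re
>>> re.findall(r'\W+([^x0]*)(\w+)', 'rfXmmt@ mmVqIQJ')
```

The pattern matches one or more of a non-word character; then zero or more of any character except [x0] (captured); then one or more of a word character (captured).
Walking the string: at [6:15] match '@ mmVqIQJ', groups = ('mmVqIQ', 'J').
2 groups means the one result is a tuple of 2 captured strings — 1 here.

[('mmVqIQ', 'J')]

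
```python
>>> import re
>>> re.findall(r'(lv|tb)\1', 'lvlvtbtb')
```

['lv', 'tb']

After group 1 captures some text, `\1` only succeeds where that same text appears again.
Matches: at [0:4] match 'lvlv', group 1 = 'lv'; at [4:8] match 'tbtb', group 1 = 'tb'.
With a single group, `findall` returns only what that group captured — 2 items.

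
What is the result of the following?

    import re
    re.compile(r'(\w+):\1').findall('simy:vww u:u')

['u']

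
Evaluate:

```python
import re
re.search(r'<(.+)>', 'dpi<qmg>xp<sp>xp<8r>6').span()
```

The match spans [3:20] → '<qmg>xp<sp>xp<8r>'.

(3, 20)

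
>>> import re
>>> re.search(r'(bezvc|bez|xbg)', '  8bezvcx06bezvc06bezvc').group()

'bezvc'

`|` is ordered: at each position the engine commits to the first alternative that works.
`search` walks the string left to right and returns the first match it finds.
The match spans [3:8] → 'bezvc'.
Captured: group 1 = 'bezvc'.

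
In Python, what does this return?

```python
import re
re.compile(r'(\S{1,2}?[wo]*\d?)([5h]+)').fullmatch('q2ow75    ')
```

None

`fullmatch` succeeds only if the pattern covers the string from start to end.
Here the string isn't matched end-to-end, so the call returns None.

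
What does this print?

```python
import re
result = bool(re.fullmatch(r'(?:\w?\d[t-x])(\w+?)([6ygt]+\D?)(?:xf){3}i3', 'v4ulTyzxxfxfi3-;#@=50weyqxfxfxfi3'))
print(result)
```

False

`re.fullmatch` is like wrapping the pattern in `^…$` (in single-line mode).
Here there's no way to consume every character, so the call returns None, and `bool(None)` is False.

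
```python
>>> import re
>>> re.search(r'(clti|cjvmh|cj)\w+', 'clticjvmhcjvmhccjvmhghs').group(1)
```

`re.search` scans for the first position where the pattern succeeds.
The match spans [0:23] → 'clticjvmhcjvmhccjvmhghs'.
Captured: group 1 = 'clti'.

'clti'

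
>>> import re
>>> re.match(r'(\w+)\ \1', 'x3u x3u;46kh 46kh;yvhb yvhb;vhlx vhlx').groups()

The match spans [0:7] → 'x3u x3u'.
Captured: group 1 = 'x3u'.

('x3u',)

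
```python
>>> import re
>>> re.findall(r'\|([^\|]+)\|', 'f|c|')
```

Scanning left to right: at [1:4] match '|c|', group 1 = 'c'.
`findall` collects group 1 from the one match (1 total).

['c']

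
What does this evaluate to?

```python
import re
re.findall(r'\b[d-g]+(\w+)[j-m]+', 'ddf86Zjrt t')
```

['86Z']

The pattern matches a word boundary (`\b`, zero-width); then one or more of a character in [d-g]; then one or more of a word character (captured); then one or more of a character in [j-m].
Walking the string: at [0:7] match 'ddf86Zj', group 1 = '86Z'.
Because there's exactly one group, `findall` drops the full match and keeps group 1 from the one hit.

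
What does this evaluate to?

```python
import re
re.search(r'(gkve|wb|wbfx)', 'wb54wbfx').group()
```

'wb'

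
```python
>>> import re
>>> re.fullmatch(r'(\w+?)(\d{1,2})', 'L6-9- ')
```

None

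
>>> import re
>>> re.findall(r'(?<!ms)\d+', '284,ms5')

['284']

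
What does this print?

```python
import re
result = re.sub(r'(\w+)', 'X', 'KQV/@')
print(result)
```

Pattern: one or more of a word character (captured).
`sub` substitutes 'X' at each match site.

X/@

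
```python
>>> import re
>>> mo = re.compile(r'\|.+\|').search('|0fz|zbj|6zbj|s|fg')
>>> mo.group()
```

`re.search` scans for the first position where the pattern succeeds.
The match spans [0:16] → '|0fz|zbj|6zbj|s|'.

'|0fz|zbj|6zbj|s|'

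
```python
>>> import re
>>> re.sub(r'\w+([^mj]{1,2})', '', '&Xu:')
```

'&'

Pattern: one or more of a word character; then 1 to 2 of any character except [mj] (captured).
Matches: at [1:4] → 'Xu:'.
`sub` substitutes '' at each match site.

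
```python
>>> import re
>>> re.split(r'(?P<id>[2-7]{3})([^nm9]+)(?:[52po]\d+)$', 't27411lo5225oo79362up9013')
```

['t27411lo5225oo79', '362', 'u', '']

With a capturing group present, the delimiter's captured portion is kept in the result list.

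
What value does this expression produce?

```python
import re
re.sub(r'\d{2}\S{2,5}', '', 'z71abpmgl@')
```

This matches exactly 2 of a digit; then 2 to 5 of a non-whitespace character.
Each match is replaced by ''.

'zl@'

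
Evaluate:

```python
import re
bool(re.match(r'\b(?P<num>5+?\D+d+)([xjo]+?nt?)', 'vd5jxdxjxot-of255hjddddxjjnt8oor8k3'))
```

False

`re.match` only tries the pattern at the start of the string.
Here the string doesn't start with a match, so the call returns None, and `bool(None)` is False.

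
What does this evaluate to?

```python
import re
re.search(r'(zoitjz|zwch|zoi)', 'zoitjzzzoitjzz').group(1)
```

Alternation tries branches left to right and keeps the first one that lets the overall match succeed at that position.
Unlike `match`, `search` isn't anchored — it looks for the pattern anywhere in the string.
The match spans [0:6] → 'zoitjz'.
Captured: group 1 = 'zoitjz'.

'zoitjz'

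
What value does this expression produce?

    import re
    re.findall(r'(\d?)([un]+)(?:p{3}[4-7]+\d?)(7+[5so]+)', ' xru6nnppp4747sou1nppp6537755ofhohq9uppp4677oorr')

[('6', 'nn', '7so'), ('1', 'n', '7755o'), ('9', 'u', '7oo')]

Pattern: optionally a digit (captured); then one or more of one of [un] (captured); then exactly 3 of a literal 'p', then one or more of a character in [4-7], then optionally a digit (non-capturing group); then one or more of the literal '7', then one or more of one of [5so] (captured).
Matches: at [4:16] match '6nnppp4747so', groups = ('6', 'nn', '7so'); at [17:30] match '1nppp6537755o', groups = ('1', 'n', '7755o'); at [35:46] match '9uppp4677oo', groups = ('9', 'u', '7oo').
`findall` packs the 3 group values into a tuple for every match.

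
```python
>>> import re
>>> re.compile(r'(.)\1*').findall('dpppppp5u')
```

`\1` is not a pattern — it's the concrete string captured by group 1, re-applied verbatim.
One capturing group, so `findall` returns just the captured substring from each match — 4 in all.

['d', 'p', '5', 'u']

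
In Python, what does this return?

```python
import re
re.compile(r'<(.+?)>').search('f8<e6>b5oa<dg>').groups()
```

('e6',)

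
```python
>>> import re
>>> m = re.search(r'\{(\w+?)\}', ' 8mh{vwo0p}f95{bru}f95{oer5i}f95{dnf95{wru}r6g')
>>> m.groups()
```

('vwo0p',)

`re.search` tries every starting position until one works.
The match spans [4:11] → '{vwo0p}'.
Captured: group 1 = 'vwo0p'.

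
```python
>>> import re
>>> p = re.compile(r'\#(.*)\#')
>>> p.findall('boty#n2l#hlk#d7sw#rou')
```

['n2l#hlk#d7sw']

Matches: at [4:18] match '#n2l#hlk#d7sw#', group 1 = 'n2l#hlk#d7sw'.
Because there's exactly one group, `findall` drops the full match and keeps group 1 from the one hit.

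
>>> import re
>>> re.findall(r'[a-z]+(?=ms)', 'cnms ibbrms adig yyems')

Lookahead/lookbehind check context without consuming it, so the matched span excludes the asserted characters.
Matches: at [0:2] → 'cn'; at [5:9] → 'ibbr'; at [17:20] → 'yye'.
No capturing groups, so `findall` returns the 3 full match strings.

['cn', 'ibbr', 'yye']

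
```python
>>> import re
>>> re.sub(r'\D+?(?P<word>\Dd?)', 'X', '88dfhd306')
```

'88XX306'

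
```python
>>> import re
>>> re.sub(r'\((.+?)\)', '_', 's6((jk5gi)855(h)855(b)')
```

's6_855_855_'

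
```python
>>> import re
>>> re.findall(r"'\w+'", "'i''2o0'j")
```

Walking the string: at [0:3] → "'i'"; at [3:8] → "'2o0'".
No capturing groups, so `findall` returns the 2 full match strings.

["'i'", "'2o0'"]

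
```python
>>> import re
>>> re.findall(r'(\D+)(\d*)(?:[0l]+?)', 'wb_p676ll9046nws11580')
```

[('wb_p', '676'), ('l', '9'), ('nws', '1158')]

The pattern matches one or more of a non-digit (captured); then zero or more of a digit (captured); then one or more of one of [0l] (lazy) (non-capturing group).
Scanning left to right: at [0:8] match 'wb_p676l', groups = ('wb_p', '676'); at [8:11] match 'l90', groups = ('l', '9'); at [13:21] match 'nws11580', groups = ('nws', '1158').
Multiple groups make `findall` return tuples — one 2-tuple for each match.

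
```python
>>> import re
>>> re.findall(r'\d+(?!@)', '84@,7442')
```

['8', '7442']

Because the assertion is negative and zero-width, positions next to the forbidden text are skipped.
Since nothing is captured, `findall` lists the 2 matched substrings directly.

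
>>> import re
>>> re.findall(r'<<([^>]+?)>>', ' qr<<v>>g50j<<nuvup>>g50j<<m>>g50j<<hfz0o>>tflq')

Walking the string: at [3:8] match '<<v>>', group 1 = 'v'; at [12:21] match '<<nuvup>>', group 1 = 'nuvup'; at [25:30] match '<<m>>', group 1 = 'm'; at [34:43] match '<<hfz0o>>', group 1 = 'hfz0o'.
Because there's exactly one group, `findall` drops the full match and keeps group 1 from each hit.

['v', 'nuvup', 'm', 'hfz0o']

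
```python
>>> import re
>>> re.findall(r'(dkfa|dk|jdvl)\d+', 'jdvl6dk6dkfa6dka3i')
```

Matches: at [0:5] match 'jdvl6', group 1 = 'jdvl'; at [5:8] match 'dk6', group 1 = 'dk'; at [8:13] match 'dkfa6', group 1 = 'dkfa'.
`findall` collects group 1 from each match (3 total).

['jdvl', 'dk', 'dkfa']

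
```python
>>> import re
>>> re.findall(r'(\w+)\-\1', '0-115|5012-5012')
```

After group 1 captures some text, `\1` only succeeds where that same text appears again.
With a single group, `findall` returns only what that group captured — 1 item.

['5012']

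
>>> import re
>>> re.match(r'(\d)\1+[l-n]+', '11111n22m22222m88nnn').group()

'11111n'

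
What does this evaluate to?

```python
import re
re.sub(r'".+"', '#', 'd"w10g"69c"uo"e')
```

'd#e'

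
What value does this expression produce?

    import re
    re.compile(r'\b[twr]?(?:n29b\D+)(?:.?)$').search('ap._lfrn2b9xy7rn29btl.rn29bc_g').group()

'rn29bc_g'

This matches a word boundary (`\b`, zero-width); then optionally one of [twr]; then the literal 'n29', then a literal 'b', then one or more of a non-digit (non-capturing group); then optionally any character (non-capturing group); then anchored at the end.
The match spans [22:30] → 'rn29bc_g'.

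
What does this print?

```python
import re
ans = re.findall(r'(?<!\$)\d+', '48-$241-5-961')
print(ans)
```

A negative assertion filters positions out without eating any characters.
`findall` yields the raw match text (4 of them) because the pattern has no groups.

['48', '41', '5', '961']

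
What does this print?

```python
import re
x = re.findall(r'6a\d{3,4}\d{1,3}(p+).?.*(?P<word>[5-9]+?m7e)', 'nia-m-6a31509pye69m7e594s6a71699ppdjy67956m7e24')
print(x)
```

The pattern matches the literal '6a', then 3 to 4 of a digit, then 1 to 3 of a digit; then one or more of a literal 'p' (captured); then optionally any character, then zero or more of any character; then one or more of a character in [5-9] (lazy), then the literal 'm7e' (captured as 'word').
Multiple groups make `findall` return tuples — one 2-tuple for the one match.

[('p', '6m7e')]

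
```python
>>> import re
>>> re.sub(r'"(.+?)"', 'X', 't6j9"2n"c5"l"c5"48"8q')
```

't6j9Xc5Xc5X8q'

Matches: at [4:8] → '"2n"'; at [10:13] → '"l"'; at [15:19] → '"48"'.
Every occurrence is swapped for 'X'.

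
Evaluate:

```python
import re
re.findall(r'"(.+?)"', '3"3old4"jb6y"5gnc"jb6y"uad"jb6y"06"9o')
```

['3old4', '5gnc', 'uad', '06']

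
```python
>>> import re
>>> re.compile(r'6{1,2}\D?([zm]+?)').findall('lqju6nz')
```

['z']

Because there's exactly one group, `findall` drops the full match and keeps group 1 from the one hit.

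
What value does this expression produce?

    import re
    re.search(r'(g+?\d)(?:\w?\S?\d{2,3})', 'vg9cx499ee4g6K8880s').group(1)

'g9'

The match spans [1:8] → 'g9cx499'.
Captured: group 1 = 'g9'.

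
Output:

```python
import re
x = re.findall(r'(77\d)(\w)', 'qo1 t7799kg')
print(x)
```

[('779', '9')]

With 2 capturing groups, `findall` returns a 2-tuple per match.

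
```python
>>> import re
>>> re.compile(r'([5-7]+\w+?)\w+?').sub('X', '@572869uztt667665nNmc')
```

'@XXzttXmc'

This matches one or more of a character in [5-7], then one or more of a word character (lazy) (captured); then one or more of a word character (lazy).
Lazy quantifiers expand one character at a time until the remainder of the pattern can match.
Matches: at [1:5] → '5728'; at [5:8] → '69u'; at [11:19] → '667665nN'.
Each match is replaced by 'X'.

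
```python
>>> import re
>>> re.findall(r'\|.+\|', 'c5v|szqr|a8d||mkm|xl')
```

['|szqr|a8d||mkm|']

Matches: at [3:18] → '|szqr|a8d||mkm|'.
With no groups in the pattern, `findall` gives back each whole match — 1 here.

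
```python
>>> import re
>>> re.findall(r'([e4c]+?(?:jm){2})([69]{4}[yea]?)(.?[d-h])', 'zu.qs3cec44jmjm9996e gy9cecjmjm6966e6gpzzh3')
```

[('cec44jmjm', '9996e', ' g'), ('cecjmjm', '6966e', '6g')]

Multiple groups make `findall` return tuples — one 3-tuple for each match.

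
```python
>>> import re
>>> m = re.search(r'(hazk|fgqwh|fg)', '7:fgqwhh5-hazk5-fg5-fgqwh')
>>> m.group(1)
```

'fgqwh'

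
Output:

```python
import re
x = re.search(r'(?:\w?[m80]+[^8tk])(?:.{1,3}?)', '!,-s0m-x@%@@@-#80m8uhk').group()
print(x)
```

s0m-x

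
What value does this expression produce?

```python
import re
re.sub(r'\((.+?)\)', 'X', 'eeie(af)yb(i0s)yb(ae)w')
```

'eeieXybXybXw'

Lazy quantifiers expand one character at a time until the remainder of the pattern can match.
`sub` substitutes 'X' at each match site.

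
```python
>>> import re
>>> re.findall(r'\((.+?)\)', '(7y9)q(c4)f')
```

Walking the string: at [0:5] match '(7y9)', group 1 = '7y9'; at [6:10] match '(c4)', group 1 = 'c4'.
With a single group, `findall` returns only what that group captured — 2 items.

['7y9', 'c4']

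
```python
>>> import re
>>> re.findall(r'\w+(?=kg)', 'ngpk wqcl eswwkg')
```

The lookaround is zero-width — it requires the adjacent text to match without consuming it, so the asserted text isn't part of the match.
`findall` yields the raw match text (1 of them) because the pattern has no groups.

['esww']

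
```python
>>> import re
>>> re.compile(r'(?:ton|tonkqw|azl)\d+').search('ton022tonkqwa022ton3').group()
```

'ton022'

`re.search` tries every starting position until one works.
The match spans [0:6] → 'ton022'.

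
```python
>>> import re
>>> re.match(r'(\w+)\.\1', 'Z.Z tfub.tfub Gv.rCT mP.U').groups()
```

The backreference `\1` re-matches whatever the first group consumed, character for character.
With `match`, the pattern is implicitly anchored at the beginning.
The match spans [0:3] → 'Z.Z'.
Captured: group 1 = 'Z'.

('Z',)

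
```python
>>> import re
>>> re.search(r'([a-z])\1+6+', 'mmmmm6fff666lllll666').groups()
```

After group 1 captures some text, `\1` only succeeds where that same text appears again.
`re.search` tries every starting position until one works.
The match spans [0:6] → 'mmmmm6'.
Captured: group 1 = 'm'.

('m',)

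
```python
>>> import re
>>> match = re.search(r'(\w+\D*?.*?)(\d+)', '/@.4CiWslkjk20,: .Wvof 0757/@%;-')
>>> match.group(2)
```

'0757'

This matches one or more of a word character, then zero or more of a non-digit (lazy), then zero or more of any character (lazy) (captured); then one or more of a digit (captured).
A `+?`/`*?`/`{m,n}?` starts at its minimum and grows only as far as needed for what follows to match.
`re.search` tries every starting position until one works.
The match spans [3:27] → '4CiWslkjk20,: .Wvof 0757'.
Captured: group 1 = '4CiWslkjk20,: .Wvof ', group 2 = '0757'.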